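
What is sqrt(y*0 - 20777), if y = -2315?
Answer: I*sqrt(20777) ≈ 144.14*I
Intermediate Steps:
sqrt(y*0 - 20777) = sqrt(-2315*0 - 20777) = sqrt(0 - 20777) = sqrt(-20777) = I*sqrt(20777)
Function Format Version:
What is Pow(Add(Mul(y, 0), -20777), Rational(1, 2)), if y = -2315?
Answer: Mul(I, Pow(20777, Rational(1, 2))) ≈ Mul(144.14, I)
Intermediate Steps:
Pow(Add(Mul(y, 0), -20777), Rational(1, 2)) = Pow(Add(Mul(-2315, 0), -20777), Rational(1, 2)) = Pow(Add(0, -20777), Rational(1, 2)) = Pow(-20777, Rational(1, 2)) = Mul(I, Pow(20777, Rational(1, 2)))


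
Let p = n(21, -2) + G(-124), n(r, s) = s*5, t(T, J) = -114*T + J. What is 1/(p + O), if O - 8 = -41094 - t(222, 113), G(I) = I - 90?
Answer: -1/16115 ≈ -6.2054e-5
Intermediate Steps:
G(I) = -90 + I
t(T, J) = J - 114*T
n(r, s) = 5*s
O = -15891 (O = 8 + (-41094 - (113 - 114*222)) = 8 + (-41094 - (113 - 25308)) = 8 + (-41094 - 1*(-25195)) = 8 + (-41094 + 25195) = 8 - 15899 = -15891)
p = -224 (p = 5*(-2) + (-90 - 124) = -10 - 214 = -224)
1/(p + O) = 1/(-224 - 15891) = 1/(-16115) = -1/16115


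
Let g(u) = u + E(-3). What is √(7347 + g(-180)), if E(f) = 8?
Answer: 5*√287 ≈ 84.705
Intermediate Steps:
g(u) = 8 + u (g(u) = u + 8 = 8 + u)
√(7347 + g(-180)) = √(7347 + (8 - 180)) = √(7347 - 172) = √7175 = 5*√287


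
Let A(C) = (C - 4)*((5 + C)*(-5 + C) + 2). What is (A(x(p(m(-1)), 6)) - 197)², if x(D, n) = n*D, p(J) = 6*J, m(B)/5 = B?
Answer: 35492580729225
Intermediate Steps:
m(B) = 5*B
x(D, n) = D*n
A(C) = (-4 + C)*(2 + (-5 + C)*(5 + C)) (A(C) = (-4 + C)*((-5 + C)*(5 + C) + 2) = (-4 + C)*(2 + (-5 + C)*(5 + C)))
(A(x(p(m(-1)), 6)) - 197)² = ((92 + ((6*(5*(-1)))*6)³ - 23*6*(5*(-1))*6 - 4*((6*(5*(-1)))*6)²) - 197)² = ((92 + ((6*(-5))*6)³ - 23*6*(-5)*6 - 4*((6*(-5))*6)²) - 197)² = ((92 + (-30*6)³ - (-690)*6 - 4*(-30*6)²) - 197)² = ((92 + (-180)³ - 23*(-180) - 4*(-180)²) - 197)² = ((92 - 5832000 + 4140 - 4*32400) - 197)² = ((92 - 5832000 + 4140 - 129600) - 197)² = (-5957368 - 197)² = (-5957565)² = 35492580729225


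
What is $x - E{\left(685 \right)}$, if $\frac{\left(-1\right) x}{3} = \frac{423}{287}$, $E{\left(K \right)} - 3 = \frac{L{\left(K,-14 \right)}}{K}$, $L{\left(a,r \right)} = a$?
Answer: $- \frac{2417}{287} \approx -8.4216$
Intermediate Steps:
$E{\left(K \right)} = 4$ ($E{\left(K \right)} = 3 + \frac{K}{K} = 3 + 1 = 4$)
$x = - \frac{1269}{287}$ ($x = - 3 \cdot \frac{423}{287} = - 3 \cdot 423 \cdot \frac{1}{287} = \left(-3\right) \frac{423}{287} = - \frac{1269}{287} \approx -4.4216$)
$x - E{\left(685 \right)} = - \frac{1269}{287} - 4 = - \frac{2417}{287}$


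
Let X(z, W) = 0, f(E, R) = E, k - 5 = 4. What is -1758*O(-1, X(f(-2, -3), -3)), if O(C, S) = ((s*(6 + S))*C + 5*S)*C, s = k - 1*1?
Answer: -84384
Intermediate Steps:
k = 9 (k = 5 + 4 = 9)
s = 8 (s = 9 - 1*1 = 9 - 1 = 8)
O(C, S) = C*(5*S + C*(48 + 8*S)) (O(C, S) = ((8*(6 + S))*C + 5*S)*C = ((48 + 8*S)*C + 5*S)*C = (C*(48 + 8*S) + 5*S)*C = (5*S + C*(48 + 8*S))*C = C*(5*S + C*(48 + 8*S)))
-1758*O(-1, X(f(-2, -3), -3)) = -(-1758)*(5*0 + 48*(-1) + 8*(-1)*0) = -(-1758)*(0 - 48 + 0) = -(-1758)*(-48) = -1758*48 = -84384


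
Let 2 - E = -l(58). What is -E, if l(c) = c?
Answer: -60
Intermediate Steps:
E = 60 (E = 2 - (-1)*58 = 2 - 1*(-58) = 2 + 58 = 60)
-E = -1*60 = -60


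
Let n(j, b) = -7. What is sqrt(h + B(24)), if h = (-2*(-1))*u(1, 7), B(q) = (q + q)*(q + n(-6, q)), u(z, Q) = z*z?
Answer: sqrt(818) ≈ 28.601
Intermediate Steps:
u(z, Q) = z**2
B(q) = 2*q*(-7 + q) (B(q) = (q + q)*(q - 7) = (2*q)*(-7 + q) = 2*q*(-7 + q))
h = 2 (h = -2*(-1)*1**2 = 2*1 = 2)
sqrt(h + B(24)) = sqrt(2 + 2*24*(-7 + 24)) = sqrt(2 + 2*24*17) = sqrt(2 + 816) = sqrt(818)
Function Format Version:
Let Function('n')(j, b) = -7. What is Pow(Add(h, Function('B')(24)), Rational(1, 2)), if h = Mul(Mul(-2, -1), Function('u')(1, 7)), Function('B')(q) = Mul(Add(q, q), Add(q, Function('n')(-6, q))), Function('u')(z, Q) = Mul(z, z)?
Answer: Pow(818, Rational(1, 2)) ≈ 28.601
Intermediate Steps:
Function('u')(z, Q) = Pow(z, 2)
Function('B')(q) = Mul(2, q, Add(-7, q)) (Function('B')(q) = Mul(Add(q, q), Add(q, -7)) = Mul(Mul(2, q), Add(-7, q)) = Mul(2, q, Add(-7, q)))
h = 2 (h = Mul(Mul(-2, -1), Pow(1, 2)) = Mul(2, 1) = 2)
Pow(Add(h, Function('B')(24)), Rational(1, 2)) = Pow(Add(2, Mul(2, 24, Add(-7, 24))), Rational(1, 2)) = Pow(Add(2, Mul(2, 24, 17)), Rational(1, 2)) = Pow(Add(2, 816), Rational(1, 2)) = Pow(818, Rational(1, 2))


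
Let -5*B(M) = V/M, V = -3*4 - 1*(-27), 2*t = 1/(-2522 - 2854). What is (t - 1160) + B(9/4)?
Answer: -4162219/3584 ≈ -1161.3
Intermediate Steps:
t = -1/10752 (t = 1/(2*(-2522 - 2854)) = (½)/(-5376) = (½)*(-1/5376) = -1/10752 ≈ -9.3006e-5)
V = 15 (V = -12 + 27 = 15)
B(M) = -3/M
(t - 1160) + B(9/4) = (-1/10752 - 1160) - 3/(9/4) = -12472321/10752 - 3/(9*(¼)) = -12472321/10752 - 3/9/4 = -12472321/10752 - 3*4/9 = -12472321/10752 - 4/3 = -4162219/3584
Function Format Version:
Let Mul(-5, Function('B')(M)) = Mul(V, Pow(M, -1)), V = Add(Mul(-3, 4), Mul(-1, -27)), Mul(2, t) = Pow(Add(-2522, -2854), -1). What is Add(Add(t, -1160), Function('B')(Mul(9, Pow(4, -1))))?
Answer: Rational(-4162219, 3584) ≈ -1161.3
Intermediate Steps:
t = Rational(-1, 10752) (t = Mul(Rational(1, 2), Pow(Add(-2522, -2854), -1)) = Mul(Rational(1, 2), Pow(-5376, -1)) = Mul(Rational(1, 2), Rational(-1, 5376)) = Rational(-1, 10752) ≈ -9.3006e-5)
V = 15 (V = Add(-12, 27) = 15)
Function('B')(M) = Mul(-3, Pow(M, -1)) (Function('B')(M) = Mul(Rational(-1, 5), Mul(15, Pow(M, -1))) = Mul(-3, Pow(M, -1)))
Add(Add(t, -1160), Function('B')(Mul(9, Pow(4, -1)))) = Add(Add(Rational(-1, 10752), -1160), Mul(-3, Pow(Mul(9, Pow(4, -1)), -1))) = Add(Rational(-12472321, 10752), Mul(-3, Pow(Mul(9, Rational(1, 4)), -1))) = Add(Rational(-12472321, 10752), Mul(-3, Pow(Rational(9, 4), -1))) = Add(Rational(-12472321, 10752), Mul(-3, Rational(4, 9))) = Add(Rational(-12472321, 10752), Rational(-4, 3)) = Rational(-4162219, 3584)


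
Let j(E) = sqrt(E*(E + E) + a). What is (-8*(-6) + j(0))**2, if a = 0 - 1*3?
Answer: (48 + I*sqrt(3))**2 ≈ 2301.0 + 166.28*I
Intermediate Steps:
a = -3 (a = 0 - 3 = -3)
j(E) = sqrt(-3 + 2*E**2) (j(E) = sqrt(E*(E + E) - 3) = sqrt(E*(2*E) - 3) = sqrt(2*E**2 - 3) = sqrt(-3 + 2*E**2))
(-8*(-6) + j(0))**2 = (-8*(-6) + sqrt(-3 + 2*0**2))**2 = (48 + sqrt(-3 + 2*0))**2 = (48 + sqrt(-3 + 0))**2 = (48 + sqrt(-3))**2 = (48 + I*sqrt(3))**2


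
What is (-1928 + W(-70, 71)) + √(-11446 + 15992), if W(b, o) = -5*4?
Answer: -1948 + √4546 ≈ -1880.6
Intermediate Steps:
W(b, o) = -20
(-1928 + W(-70, 71)) + √(-11446 + 15992) = (-1928 - 20) + √(-11446 + 15992) = -1948 + √4546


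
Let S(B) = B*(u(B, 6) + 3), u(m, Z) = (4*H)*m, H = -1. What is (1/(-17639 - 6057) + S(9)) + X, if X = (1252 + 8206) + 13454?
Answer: 535885039/23696 ≈ 22615.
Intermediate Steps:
u(m, Z) = -4*m (u(m, Z) = (4*(-1))*m = -4*m)
S(B) = B*(3 - 4*B) (S(B) = B*(-4*B + 3) = B*(3 - 4*B))
X = 22912 (X = 9458 + 13454 = 22912)
(1/(-17639 - 6057) + S(9)) + X = (1/(-17639 - 6057) + 9*(3 - 4*9)) + 22912 = (1/(-23696) + 9*(3 - 36)) + 22912 = (-1/23696 + 9*(-33)) + 22912 = (-1/23696 - 297) + 22912 = -7037713/23696 + 22912 = 535885039/23696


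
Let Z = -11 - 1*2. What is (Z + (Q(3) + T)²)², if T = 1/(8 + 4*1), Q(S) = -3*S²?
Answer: 10497436849/20736 ≈ 5.0624e+5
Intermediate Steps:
Z = -13 (Z = -11 - 2 = -13)
T = 1/12 (T = 1/(8 + 4) = 1/12 ≈ 0.083333)
(Z + (Q(3) + T)²)² = (-13 + (-3*3² + 1/12)²)² = (-13 + (-3*9 + 1/12)²)² = (-13 + (-27 + 1/12)²)² = (-13 + (-323/12)²)² = (-13 + 104329/144)² = (102457/144)² = 10497436849/20736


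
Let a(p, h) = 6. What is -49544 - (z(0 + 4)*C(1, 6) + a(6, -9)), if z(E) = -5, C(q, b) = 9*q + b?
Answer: -49475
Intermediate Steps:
C(q, b) = b + 9*q
-49544 - (z(0 + 4)*C(1, 6) + a(6, -9)) = -49544 - (-5*(6 + 9*1) + 6) = -49544 - (-5*(6 + 9) + 6) = -49544 - (-5*15 + 6) = -49544 - (-75 + 6) = -49544 - 1*(-69) = -49544 + 69 = -49475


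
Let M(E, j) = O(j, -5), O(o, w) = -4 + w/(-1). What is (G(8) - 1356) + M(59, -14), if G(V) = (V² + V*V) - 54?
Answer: -1281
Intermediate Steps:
O(o, w) = -4 - w (O(o, w) = -4 + w*(-1) = -4 - w)
M(E, j) = 1 (M(E, j) = -4 - 1*(-5) = -4 + 5 = 1)
G(V) = -54 + 2*V² (G(V) = (V² + V²) - 54 = 2*V² - 54 = -54 + 2*V²)
(G(8) - 1356) + M(59, -14) = ((-54 + 2*8²) - 1356) + 1 = ((-54 + 2*64) - 1356) + 1 = ((-54 + 128) - 1356) + 1 = (74 - 1356) + 1 = -1282 + 1 = -1281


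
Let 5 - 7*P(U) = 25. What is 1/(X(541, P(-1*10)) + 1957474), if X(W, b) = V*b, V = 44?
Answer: 7/13701438 ≈ 5.1090e-7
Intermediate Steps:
P(U) = -20/7 (P(U) = 5/7 - ⅐*25 = 5/7 - 25/7 = -20/7)
X(W, b) = 44*b
1/(X(541, P(-1*10)) + 1957474) = 1/(44*(-20/7) + 1957474) = 1/(-880/7 + 1957474) = 1/(13701438/7) = 7/13701438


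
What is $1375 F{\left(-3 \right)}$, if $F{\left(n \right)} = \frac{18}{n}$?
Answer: $-8250$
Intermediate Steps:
$1375 F{\left(-3 \right)} = 1375 \frac{18}{-3} = 1375 \cdot 18 \left(- \frac{1}{3}\right) = 1375 \left(-6\right) = -8250$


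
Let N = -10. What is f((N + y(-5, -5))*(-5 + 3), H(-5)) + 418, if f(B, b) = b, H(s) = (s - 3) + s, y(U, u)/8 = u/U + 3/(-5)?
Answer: 405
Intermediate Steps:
y(U, u) = -24/5 + 8*u/U (y(U, u) = 8*(u/U + 3/(-5)) = 8*(u/U + 3*(-⅕)) = 8*(u/U - ⅗) = 8*(-⅗ + u/U) = -24/5 + 8*u/U)
H(s) = -3 + 2*s (H(s) = (-3 + s) + s = -3 + 2*s)
f((N + y(-5, -5))*(-5 + 3), H(-5)) + 418 = (-3 + 2*(-5)) + 418 = (-3 - 10) + 418 = -13 + 418 = 405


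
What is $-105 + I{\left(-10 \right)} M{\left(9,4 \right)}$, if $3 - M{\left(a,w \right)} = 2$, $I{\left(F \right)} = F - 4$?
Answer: $-119$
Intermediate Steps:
$I{\left(F \right)} = -4 + F$ ($I{\left(F \right)} = F - 4 = -4 + F$)
$M{\left(a,w \right)} = 1$ ($M{\left(a,w \right)} = 3 - 2 = 1$)
$-105 + I{\left(-10 \right)} M{\left(9,4 \right)} = -105 + \left(-4 - 10\right) 1 = -105 - 14 = -119$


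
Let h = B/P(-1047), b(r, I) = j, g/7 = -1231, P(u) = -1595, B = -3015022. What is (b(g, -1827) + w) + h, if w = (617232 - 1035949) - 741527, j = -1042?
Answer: -1849236148/1595 ≈ -1.1594e+6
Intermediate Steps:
g = -8617 (g = 7*(-1231) = -8617)
w = -1160244 (w = -418717 - 741527 = -1160244)
b(r, I) = -1042
h = 3015022/1595 (h = -3015022/(-1595) = -3015022*(-1/1595) = 3015022/1595 ≈ 1890.3)
(b(g, -1827) + w) + h = (-1042 - 1160244) + 3015022/1595 = -1161286 + 3015022/1595 = -1849236148/1595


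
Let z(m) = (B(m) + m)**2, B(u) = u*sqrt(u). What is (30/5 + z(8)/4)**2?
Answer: 30692 + 19200*sqrt(2) ≈ 57845.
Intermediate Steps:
B(u) = u**(3/2)
z(m) = (m + m**(3/2))**2 (z(m) = (m**(3/2) + m)**2 = (m + m**(3/2))**2)
(30/5 + z(8)/4)**2 = (30/5 + (8 + 8**(3/2))**2/4)**2 = (30*(1/5) + (8 + 16*sqrt(2))**2*(1/4))**2 = (6 + (8 + 16*sqrt(2))**2/4)**2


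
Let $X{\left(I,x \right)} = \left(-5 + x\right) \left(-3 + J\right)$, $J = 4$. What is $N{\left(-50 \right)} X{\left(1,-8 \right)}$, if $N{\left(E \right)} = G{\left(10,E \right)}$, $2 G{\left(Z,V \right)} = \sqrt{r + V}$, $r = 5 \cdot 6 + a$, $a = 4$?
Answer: $- 26 i \approx - 26.0 i$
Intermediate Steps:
$r = 34$ ($r = 5 \cdot 6 + 4 = 30 + 4 = 34$)
$X{\left(I,x \right)} = -5 + x$ ($X{\left(I,x \right)} = \left(-5 + x\right) \left(-3 + 4\right) = \left(-5 + x\right) 1 = -5 + x$)
$G{\left(Z,V \right)} = \frac{\sqrt{34 + V}}{2}$
$N{\left(E \right)} = \frac{\sqrt{34 + E}}{2}$
$N{\left(-50 \right)} X{\left(1,-8 \right)} = \frac{\sqrt{34 - 50}}{2} \left(-5 - 8\right) = \frac{\sqrt{-16}}{2} \left(-13\right) = \frac{4 i}{2} \left(-13\right) = 2 i \left(-13\right) = - 26 i$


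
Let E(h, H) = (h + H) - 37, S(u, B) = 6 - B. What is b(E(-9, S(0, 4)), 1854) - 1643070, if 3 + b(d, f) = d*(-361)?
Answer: -1627189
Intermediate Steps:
E(h, H) = -37 + H + h (E(h, H) = (H + h) - 37 = -37 + H + h)
b(d, f) = -3 - 361*d (b(d, f) = -3 + d*(-361) = -3 - 361*d)
b(E(-9, S(0, 4)), 1854) - 1643070 = (-3 - 361*(-37 + (6 - 1*4) - 9)) - 1643070 = (-3 - 361*(-37 + (6 - 4) - 9)) - 1643070 = (-3 - 361*(-37 + 2 - 9)) - 1643070 = (-3 - 361*(-44)) - 1643070 = (-3 + 15884) - 1643070 = 15881 - 1643070 = -1627189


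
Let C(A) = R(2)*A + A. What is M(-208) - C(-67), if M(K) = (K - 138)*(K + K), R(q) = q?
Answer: 144137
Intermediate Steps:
M(K) = 2*K*(-138 + K) (M(K) = (-138 + K)*(2*K) = 2*K*(-138 + K))
C(A) = 3*A (C(A) = 2*A + A = 3*A)
M(-208) - C(-67) = 2*(-208)*(-138 - 208) - 3*(-67) = 2*(-208)*(-346) - 1*(-201) = 143936 + 201 = 144137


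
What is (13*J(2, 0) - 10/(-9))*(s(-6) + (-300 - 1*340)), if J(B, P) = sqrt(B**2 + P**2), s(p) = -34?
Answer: -164456/9 ≈ -18273.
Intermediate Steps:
(13*J(2, 0) - 10/(-9))*(s(-6) + (-300 - 1*340)) = (13*sqrt(2**2 + 0**2) - 10/(-9))*(-34 + (-300 - 1*340)) = (13*sqrt(4 + 0) - 10*(-1/9))*(-34 + (-300 - 340)) = (13*sqrt(4) + 10/9)*(-34 - 640) = (13*2 + 10/9)*(-674) = (26 + 10/9)*(-674) = (244/9)*(-674) = -164456/9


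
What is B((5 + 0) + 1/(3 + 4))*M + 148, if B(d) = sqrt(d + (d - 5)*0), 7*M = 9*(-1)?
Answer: 148 - 54*sqrt(7)/49 ≈ 145.08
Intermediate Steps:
M = -9/7 (M = (9*(-1))/7 = (1/7)*(-9) = -9/7 ≈ -1.2857)
B(d) = sqrt(d) (B(d) = sqrt(d + (-5 + d)*0) = sqrt(d + 0) = sqrt(d))
B((5 + 0) + 1/(3 + 4))*M + 148 = sqrt((5 + 0) + 1/(3 + 4))*(-9/7) + 148 = sqrt(5 + 1/7)*(-9/7) + 148 = sqrt(36/7)*(-9/7) + 148 = (6*sqrt(7)/7)*(-9/7) + 148 = -54*sqrt(7)/49 + 148 = 148 - 54*sqrt(7)/49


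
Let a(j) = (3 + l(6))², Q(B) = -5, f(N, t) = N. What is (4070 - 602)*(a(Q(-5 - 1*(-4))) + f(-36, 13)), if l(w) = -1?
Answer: -110976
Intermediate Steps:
a(j) = 4 (a(j) = (3 - 1)² = 2² = 4)
(4070 - 602)*(a(Q(-5 - 1*(-4))) + f(-36, 13)) = (4070 - 602)*(4 - 36) = 3468*(-32) = -110976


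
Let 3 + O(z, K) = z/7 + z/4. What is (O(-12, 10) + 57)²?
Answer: 119025/49 ≈ 2429.1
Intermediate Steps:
O(z, K) = -3 + 11*z/28 (O(z, K) = -3 + (z/7 + z/4) = -3 + 11*z/28)
(O(-12, 10) + 57)² = ((-3 + (11/28)*(-12)) + 57)² = ((-3 - 33/7) + 57)² = (-54/7 + 57)² = (345/7)² = 119025/49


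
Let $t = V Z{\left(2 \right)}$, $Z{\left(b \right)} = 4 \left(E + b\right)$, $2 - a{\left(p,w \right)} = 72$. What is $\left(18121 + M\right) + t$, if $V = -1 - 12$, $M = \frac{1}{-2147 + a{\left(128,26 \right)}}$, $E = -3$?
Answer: $\frac{40289540}{2217} \approx 18173.0$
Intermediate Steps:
$a{\left(p,w \right)} = -70$ ($a{\left(p,w \right)} = 2 - 72 = -70$)
$Z{\left(b \right)} = -12 + 4 b$ ($Z{\left(b \right)} = 4 \left(-3 + b\right) = -12 + 4 b$)
$M = - \frac{1}{2217}$ ($M = \frac{1}{-2147 - 70} = \frac{1}{-2217} = - \frac{1}{2217} \approx -0.00045106$)
$V = -13$
$t = 52$ ($t = - 13 \left(-12 + 4 \cdot 2\right) = - 13 \left(-12 + 8\right) = \left(-13\right) \left(-4\right) = 52$)
$\left(18121 + M\right) + t = \left(18121 - \frac{1}{2217}\right) + 52 = \frac{40174256}{2217} + 52 = \frac{40289540}{2217}$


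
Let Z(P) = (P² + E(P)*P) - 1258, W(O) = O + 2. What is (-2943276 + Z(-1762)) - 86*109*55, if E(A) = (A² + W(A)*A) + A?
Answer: -10931806984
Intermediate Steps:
W(O) = 2 + O
E(A) = A + A² + A*(2 + A) (E(A) = (A² + (2 + A)*A) + A = (A² + A*(2 + A)) + A = A + A² + A*(2 + A))
Z(P) = -1258 + P² + P²*(3 + 2*P) (Z(P) = (P² + (P*(3 + 2*P))*P) - 1258 = (P² + P²*(3 + 2*P)) - 1258 = -1258 + P² + P²*(3 + 2*P))
(-2943276 + Z(-1762)) - 86*109*55 = (-2943276 + (-1258 + 2*(-1762)³ + 4*(-1762)²)) - 86*109*55 = (-2943276 + (-1258 + 2*(-5470382728) + 4*3104644)) - 9374*55 = (-2943276 + (-1258 - 10940765456 + 12418576)) - 515570 = (-2943276 - 10928348138) - 515570 = -10931291414 - 515570 = -10931806984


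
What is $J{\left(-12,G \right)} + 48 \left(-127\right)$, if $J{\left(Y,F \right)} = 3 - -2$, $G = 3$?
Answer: $-6091$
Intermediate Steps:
$J{\left(Y,F \right)} = 5$ ($J{\left(Y,F \right)} = 3 + 2 = 5$)
$J{\left(-12,G \right)} + 48 \left(-127\right) = 5 + 48 \left(-127\right) = 5 - 6096 = -6091$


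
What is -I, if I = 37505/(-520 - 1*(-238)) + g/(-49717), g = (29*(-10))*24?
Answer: 1862673365/14020194 ≈ 132.86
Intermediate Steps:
g = -6960 (g = -290*24 = -6960)
I = -1862673365/14020194 (I = 37505/(-520 - 1*(-238)) - 6960/(-49717) = 37505/(-520 + 238) - 6960*(-1/49717) = 37505/(-282) + 6960/49717 = 37505*(-1/282) + 6960/49717 = -37505/282 + 6960/49717 = -1862673365/14020194 ≈ -132.86)
-I = -1*(-1862673365/14020194) = 1862673365/14020194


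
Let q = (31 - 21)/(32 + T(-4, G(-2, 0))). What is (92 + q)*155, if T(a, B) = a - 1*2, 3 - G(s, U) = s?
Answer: 186155/13 ≈ 14320.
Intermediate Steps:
G(s, U) = 3 - s
T(a, B) = -2 + a (T(a, B) = a - 2 = -2 + a)
q = 5/13 (q = (31 - 21)/(32 + (-2 - 4)) = 10/(32 - 6) = 10/26 = 10*(1/26) = 5/13 ≈ 0.38462)
(92 + q)*155 = (92 + 5/13)*155 = (1201/13)*155 = 186155/13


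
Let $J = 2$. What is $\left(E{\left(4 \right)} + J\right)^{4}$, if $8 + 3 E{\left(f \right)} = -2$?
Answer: $\frac{256}{81} \approx 3.1605$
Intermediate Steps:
$E{\left(f \right)} = - \frac{10}{3}$ ($E{\left(f \right)} = - \frac{8}{3} + \frac{1}{3} \left(-2\right) = - \frac{8}{3} - \frac{2}{3} = - \frac{10}{3}$)
$\left(E{\left(4 \right)} + J\right)^{4} = \left(- \frac{10}{3} + 2\right)^{4} = \left(- \frac{4}{3}\right)^{4} = \frac{256}{81}$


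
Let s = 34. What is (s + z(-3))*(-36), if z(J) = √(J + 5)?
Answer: -1224 - 36*√2 ≈ -1274.9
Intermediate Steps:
z(J) = √(5 + J)
(s + z(-3))*(-36) = (34 + √(5 - 3))*(-36) = (34 + √2)*(-36) = -1224 - 36*√2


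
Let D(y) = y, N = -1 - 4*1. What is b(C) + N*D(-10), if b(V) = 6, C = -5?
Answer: 56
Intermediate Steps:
N = -5 (N = -1 - 4 = -5)
b(C) + N*D(-10) = 6 - 5*(-10) = 6 + 50 = 56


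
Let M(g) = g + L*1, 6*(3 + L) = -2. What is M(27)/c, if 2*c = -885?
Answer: -142/2655 ≈ -0.053484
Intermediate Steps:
L = -10/3 (L = -3 + (⅙)*(-2) = -3 - ⅓ = -10/3 ≈ -3.3333)
M(g) = -10/3 + g (M(g) = g - 10/3*1 = g - 10/3 = -10/3 + g)
c = -885/2 (c = (½)*(-885) = -885/2 ≈ -442.50)
M(27)/c = (-10/3 + 27)/(-885/2) = (71/3)*(-2/885) = -142/2655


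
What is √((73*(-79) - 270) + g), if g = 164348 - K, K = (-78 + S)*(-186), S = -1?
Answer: √143617 ≈ 378.97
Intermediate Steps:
K = 14694 (K = (-78 - 1)*(-186) = -79*(-186) = 14694)
g = 149654 (g = 164348 - 1*14694 = 164348 - 14694 = 149654)
√((73*(-79) - 270) + g) = √((73*(-79) - 270) + 149654) = √((-5767 - 270) + 149654) = √(-6037 + 149654) = √143617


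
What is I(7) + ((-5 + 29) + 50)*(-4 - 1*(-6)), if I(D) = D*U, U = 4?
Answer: 176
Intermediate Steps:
I(D) = 4*D (I(D) = D*4 = 4*D)
I(7) + ((-5 + 29) + 50)*(-4 - 1*(-6)) = 4*7 + ((-5 + 29) + 50)*(-4 - 1*(-6)) = 28 + (24 + 50)*(-4 + 6) = 28 + 74*2 = 28 + 148 = 176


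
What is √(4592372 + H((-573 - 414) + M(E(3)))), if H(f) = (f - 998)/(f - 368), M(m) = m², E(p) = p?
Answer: 4*√130001195157/673 ≈ 2143.0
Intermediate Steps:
H(f) = (-998 + f)/(-368 + f)
√(4592372 + H((-573 - 414) + M(E(3)))) = √(4592372 + (-998 + ((-573 - 414) + 3²))/(-368 + ((-573 - 414) + 3²))) = √(4592372 + (-998 + (-987 + 9))/(-368 + (-987 + 9))) = √(4592372 + (-998 - 978)/(-368 - 978)) = √(4592372 - 1976/(-1346)) = √(4592372 - 1/1346*(-1976)) = √(4592372 + 988/673) = √(3090667344/673) = 4*√130001195157/673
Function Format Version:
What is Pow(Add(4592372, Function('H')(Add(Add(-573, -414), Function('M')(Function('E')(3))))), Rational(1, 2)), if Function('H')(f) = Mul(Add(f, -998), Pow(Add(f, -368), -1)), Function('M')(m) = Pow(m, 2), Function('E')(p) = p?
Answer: Mul(Rational(4, 673), Pow(130001195157, Rational(1, 2))) ≈ 2143.0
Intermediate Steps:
Function('H')(f) = Mul(Pow(Add(-368, f), -1), Add(-998, f)) (Function('H')(f) = Mul(Add(-998, f), Pow(Add(-368, f), -1)) = Mul(Pow(Add(-368, f), -1), Add(-998, f)))
Pow(Add(4592372, Function('H')(Add(Add(-573, -414), Function('M')(Function('E')(3))))), Rational(1, 2)) = Pow(Add(4592372, Mul(Pow(Add(-368, Add(Add(-573, -414), Pow(3, 2))), -1), Add(-998, Add(Add(-573, -414), Pow(3, 2))))), Rational(1, 2)) = Pow(Add(4592372, Mul(Pow(Add(-368, Add(-987, 9)), -1), Add(-998, Add(-987, 9)))), Rational(1, 2)) = Pow(Add(4592372, Mul(Pow(Add(-368, -978), -1), Add(-998, -978))), Rational(1, 2)) = Pow(Add(4592372, Mul(Pow(-1346, -1), -1976)), Rational(1, 2)) = Pow(Add(4592372, Mul(Rational(-1, 1346), -1976)), Rational(1, 2)) = Pow(Add(4592372, Rational(988, 673)), Rational(1, 2)) = Pow(Rational(3090667344, 673), Rational(1, 2)) = Mul(Rational(4, 673), Pow(130001195157, Rational(1, 2)))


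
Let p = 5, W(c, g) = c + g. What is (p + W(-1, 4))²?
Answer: 64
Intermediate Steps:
(p + W(-1, 4))² = (5 + (-1 + 4))² = (5 + 3)² = 8² = 64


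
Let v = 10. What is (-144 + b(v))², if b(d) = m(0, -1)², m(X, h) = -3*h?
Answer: 18225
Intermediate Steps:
b(d) = 9 (b(d) = (-3*(-1))² = 3² = 9)
(-144 + b(v))² = (-144 + 9)² = (-135)² = 18225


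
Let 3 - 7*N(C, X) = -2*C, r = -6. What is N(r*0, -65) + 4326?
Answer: 30285/7 ≈ 4326.4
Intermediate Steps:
N(C, X) = 3/7 + 2*C/7 (N(C, X) = 3/7 - (-2)*C/7 = 3/7 + 2*C/7)
N(r*0, -65) + 4326 = (3/7 + 2*(-6*0)/7) + 4326 = (3/7 + (2/7)*0) + 4326 = (3/7 + 0) + 4326 = 3/7 + 4326 = 30285/7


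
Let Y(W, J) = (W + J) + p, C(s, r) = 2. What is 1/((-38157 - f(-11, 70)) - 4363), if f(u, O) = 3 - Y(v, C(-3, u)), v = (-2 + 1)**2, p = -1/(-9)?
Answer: -9/382679 ≈ -2.3518e-5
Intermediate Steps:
p = 1/9 (p = -1*(-1/9) = 1/9 ≈ 0.11111)
v = 1 (v = (-1)**2 = 1)
Y(W, J) = 1/9 + J + W (Y(W, J) = (W + J) + 1/9 = (J + W) + 1/9 = 1/9 + J + W)
f(u, O) = -1/9 (f(u, O) = 3 - (1/9 + 2 + 1) = 3 - 1*28/9 = 3 - 28/9 = -1/9)
1/((-38157 - f(-11, 70)) - 4363) = 1/((-38157 - 1*(-1/9)) - 4363) = 1/((-38157 + 1/9) - 4363) = 1/(-343412/9 - 4363) = 1/(-382679/9) = -9/382679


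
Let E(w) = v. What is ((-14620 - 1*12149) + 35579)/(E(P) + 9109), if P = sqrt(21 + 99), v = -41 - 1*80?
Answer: 4405/4494 ≈ 0.98020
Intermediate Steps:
v = -121 (v = -41 - 80 = -121)
P = 2*sqrt(30) (P = sqrt(120) = 2*sqrt(30) ≈ 10.954)
E(w) = -121
((-14620 - 1*12149) + 35579)/(E(P) + 9109) = ((-14620 - 1*12149) + 35579)/(-121 + 9109) = ((-14620 - 12149) + 35579)/8988 = (-26769 + 35579)*(1/8988) = 8810*(1/8988) = 4405/4494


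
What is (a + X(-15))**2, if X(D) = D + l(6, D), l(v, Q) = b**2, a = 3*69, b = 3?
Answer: 40401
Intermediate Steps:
a = 207
l(v, Q) = 9 (l(v, Q) = 3**2 = 9)
X(D) = 9 + D (X(D) = D + 9 = 9 + D)
(a + X(-15))**2 = (207 + (9 - 15))**2 = (207 - 6)**2 = 201**2 = 40401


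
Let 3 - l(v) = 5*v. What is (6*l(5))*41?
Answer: -5412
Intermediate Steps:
l(v) = 3 - 5*v
(6*l(5))*41 = (6*(3 - 5*5))*41 = (6*(3 - 25))*41 = (6*(-22))*41 = -132*41 = -5412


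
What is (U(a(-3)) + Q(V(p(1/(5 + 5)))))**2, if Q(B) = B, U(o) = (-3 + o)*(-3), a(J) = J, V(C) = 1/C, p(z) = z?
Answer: 784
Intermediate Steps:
V(C) = 1/C
U(o) = 9 - 3*o
(U(a(-3)) + Q(V(p(1/(5 + 5)))))**2 = ((9 - 3*(-3)) + 1/(1/(5 + 5)))**2 = ((9 + 9) + 1/(1/10))**2 = (18 + 1/(1/10))**2 = (18 + 10)**2 = 28**2 = 784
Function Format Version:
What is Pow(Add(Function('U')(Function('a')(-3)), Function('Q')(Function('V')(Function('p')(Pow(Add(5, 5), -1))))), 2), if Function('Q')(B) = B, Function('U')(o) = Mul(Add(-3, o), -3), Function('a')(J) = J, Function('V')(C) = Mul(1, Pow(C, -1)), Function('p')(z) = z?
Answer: 784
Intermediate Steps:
Function('V')(C) = Pow(C, -1)
Function('U')(o) = Add(9, Mul(-3, o))
Pow(Add(Function('U')(Function('a')(-3)), Function('Q')(Function('V')(Function('p')(Pow(Add(5, 5), -1))))), 2) = Pow(Add(Add(9, Mul(-3, -3)), Pow(Pow(Add(5, 5), -1), -1)), 2) = Pow(Add(Add(9, 9), Pow(Pow(10, -1), -1)), 2) = Pow(Add(18, Pow(Rational(1, 10), -1)), 2) = Pow(Add(18, 10), 2) = Pow(28, 2) = 784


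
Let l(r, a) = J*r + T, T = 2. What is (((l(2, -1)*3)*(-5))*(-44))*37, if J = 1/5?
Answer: 58608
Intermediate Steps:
J = ⅕ ≈ 0.20000
l(r, a) = 2 + r/5 (l(r, a) = r/5 + 2 = 2 + r/5)
(((l(2, -1)*3)*(-5))*(-44))*37 = ((((2 + (⅕)*2)*3)*(-5))*(-44))*37 = ((((2 + ⅖)*3)*(-5))*(-44))*37 = ((((12/5)*3)*(-5))*(-44))*37 = (((36/5)*(-5))*(-44))*37 = -36*(-44)*37 = 1584*37 = 58608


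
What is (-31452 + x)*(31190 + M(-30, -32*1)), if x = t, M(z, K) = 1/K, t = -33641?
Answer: -64967956347/32 ≈ -2.0302e+9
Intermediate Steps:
x = -33641
(-31452 + x)*(31190 + M(-30, -32*1)) = (-31452 - 33641)*(31190 + 1/(-32*1)) = -65093*(31190 + 1/(-32)) = -65093*(31190 - 1/32) = -65093*998079/32 = -64967956347/32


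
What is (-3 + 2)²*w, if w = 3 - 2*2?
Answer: -1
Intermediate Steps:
w = -1 (w = 3 - 4 = -1)
(-3 + 2)²*w = (-3 + 2)²*(-1) = (-1)²*(-1) = 1*(-1) = -1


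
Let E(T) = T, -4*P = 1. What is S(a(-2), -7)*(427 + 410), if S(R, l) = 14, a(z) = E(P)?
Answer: 11718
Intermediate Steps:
P = -1/4 (P = -1/4*1 = -1/4 ≈ -0.25000)
a(z) = -1/4
S(a(-2), -7)*(427 + 410) = 14*(427 + 410) = 14*837 = 11718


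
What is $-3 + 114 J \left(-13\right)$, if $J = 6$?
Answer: $-8895$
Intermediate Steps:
$-3 + 114 J \left(-13\right) = -3 + 114 \cdot 6 \left(-13\right) = -3 + 114 \left(-78\right) = -3 - 8892 = -8895$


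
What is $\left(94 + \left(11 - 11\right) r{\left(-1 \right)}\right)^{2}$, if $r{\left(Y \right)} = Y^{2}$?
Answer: $8836$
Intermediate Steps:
$\left(94 + \left(11 - 11\right) r{\left(-1 \right)}\right)^{2} = \left(94 + \left(11 - 11\right) \left(-1\right)^{2}\right)^{2} = \left(94 + 0 \cdot 1\right)^{2} = \left(94 + 0\right)^{2} = 94^{2} = 8836$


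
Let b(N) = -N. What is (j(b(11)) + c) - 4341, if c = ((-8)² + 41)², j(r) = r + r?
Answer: 6662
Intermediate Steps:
j(r) = 2*r
c = 11025 (c = (64 + 41)² = 105² = 11025)
(j(b(11)) + c) - 4341 = (2*(-1*11) + 11025) - 4341 = (2*(-11) + 11025) - 4341 = (-22 + 11025) - 4341 = 11003 - 4341 = 6662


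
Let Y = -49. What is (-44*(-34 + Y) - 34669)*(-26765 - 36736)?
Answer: 1969610517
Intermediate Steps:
(-44*(-34 + Y) - 34669)*(-26765 - 36736) = (-44*(-34 - 49) - 34669)*(-26765 - 36736) = (-44*(-83) - 34669)*(-63501) = (3652 - 34669)*(-63501) = -31017*(-63501) = 1969610517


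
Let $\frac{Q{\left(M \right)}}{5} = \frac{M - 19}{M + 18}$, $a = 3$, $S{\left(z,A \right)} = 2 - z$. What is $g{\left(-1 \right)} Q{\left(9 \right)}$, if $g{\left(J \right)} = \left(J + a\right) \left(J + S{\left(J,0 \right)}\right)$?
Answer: $- \frac{200}{27} \approx -7.4074$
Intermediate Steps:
$Q{\left(M \right)} = \frac{5 \left(-19 + M\right)}{18 + M}$ ($Q{\left(M \right)} = 5 \frac{M - 19}{M + 18} = 5 \frac{-19 + M}{18 + M} = \frac{5 \left(-19 + M\right)}{18 + M}$)
$g{\left(J \right)} = 6 + 2 J$ ($g{\left(J \right)} = \left(J + 3\right) \left(J - \left(-2 + J\right)\right) = \left(3 + J\right) 2 = 6 + 2 J$)
$g{\left(-1 \right)} Q{\left(9 \right)} = \left(6 + 2 \left(-1\right)\right) \frac{5 \left(-19 + 9\right)}{18 + 9} = \left(6 - 2\right) 5 \cdot \frac{1}{27} \left(-10\right) = 4 \cdot 5 \cdot \frac{1}{27} \left(-10\right) = 4 \left(- \frac{50}{27}\right) = - \frac{200}{27}$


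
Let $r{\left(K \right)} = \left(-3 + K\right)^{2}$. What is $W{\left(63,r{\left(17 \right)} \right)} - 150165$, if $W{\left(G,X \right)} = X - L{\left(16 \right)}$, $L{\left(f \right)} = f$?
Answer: $-149985$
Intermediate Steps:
$W{\left(G,X \right)} = -16 + X$ ($W{\left(G,X \right)} = X - 16 = -16 + X$)
$W{\left(63,r{\left(17 \right)} \right)} - 150165 = \left(-16 + \left(-3 + 17\right)^{2}\right) - 150165 = \left(-16 + 14^{2}\right) - 150165 = \left(-16 + 196\right) - 150165 = 180 - 150165 = -149985$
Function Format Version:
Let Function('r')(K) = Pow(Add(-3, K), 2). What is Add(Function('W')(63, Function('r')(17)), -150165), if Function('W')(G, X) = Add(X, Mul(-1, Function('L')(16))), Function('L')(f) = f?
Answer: -149985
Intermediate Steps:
Function('W')(G, X) = Add(-16, X) (Function('W')(G, X) = Add(X, Mul(-1, 16)) = Add(X, -16) = Add(-16, X))
Add(Function('W')(63, Function('r')(17)), -150165) = Add(Add(-16, Pow(Add(-3, 17), 2)), -150165) = Add(Add(-16, Pow(14, 2)), -150165) = Add(Add(-16, 196), -150165) = Add(180, -150165) = -149985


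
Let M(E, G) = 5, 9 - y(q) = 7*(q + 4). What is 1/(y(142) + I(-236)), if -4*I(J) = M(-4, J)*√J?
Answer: -4052/4106151 + 10*I*√59/4106151 ≈ -0.00098681 + 1.8706e-5*I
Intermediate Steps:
y(q) = -19 - 7*q (y(q) = 9 - 7*(q + 4) = 9 - 7*(4 + q) = 9 - (28 + 7*q) = 9 + (-28 - 7*q) = -19 - 7*q)
I(J) = -5*√J/4
1/(y(142) + I(-236)) = 1/((-19 - 7*142) - 5*I*√59/2) = 1/((-19 - 994) - 5*I*√59/2) = 1/(-1013 - 5*I*√59/2)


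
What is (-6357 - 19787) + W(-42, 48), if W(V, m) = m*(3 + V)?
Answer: -28016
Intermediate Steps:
(-6357 - 19787) + W(-42, 48) = (-6357 - 19787) + 48*(3 - 42) = -26144 + 48*(-39) = -26144 - 1872 = -28016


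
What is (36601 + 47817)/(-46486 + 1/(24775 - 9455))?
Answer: -1293283760/712165519 ≈ -1.8160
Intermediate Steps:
(36601 + 47817)/(-46486 + 1/(24775 - 9455)) = 84418/(-46486 + 1/15320) = 84418/(-712165519/15320) = 84418*(-15320/712165519) = -1293283760/712165519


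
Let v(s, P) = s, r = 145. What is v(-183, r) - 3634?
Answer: -3817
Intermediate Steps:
v(-183, r) - 3634 = -183 - 3634 = -3817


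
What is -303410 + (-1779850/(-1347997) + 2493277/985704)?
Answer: -403143650910187511/1328726034888 ≈ -3.0341e+5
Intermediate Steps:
-303410 + (-1779850/(-1347997) + 2493277/985704) = -303410 + (-1779850*(-1/1347997) + 2493277*(1/985704)) = -303410 + (1779850/1347997 + 2493277/985704) = -303410 + 5115335180569/1328726034888 = -403143650910187511/1328726034888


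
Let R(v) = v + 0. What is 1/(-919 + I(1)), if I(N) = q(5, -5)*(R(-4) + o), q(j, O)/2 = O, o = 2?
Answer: -1/899 ≈ -0.0011123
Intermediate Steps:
q(j, O) = 2*O
R(v) = v
I(N) = 20 (I(N) = (2*(-5))*(-4 + 2) = -10*(-2) = 20)
1/(-919 + I(1)) = 1/(-919 + 20) = 1/(-899) = -1/899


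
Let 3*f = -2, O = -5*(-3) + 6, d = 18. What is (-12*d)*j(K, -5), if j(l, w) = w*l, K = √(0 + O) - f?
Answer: 720 + 1080*√21 ≈ 5669.2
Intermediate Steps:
O = 21 (O = 15 + 6 = 21)
f = -⅔ (f = (⅓)*(-2) = -⅔ ≈ -0.66667)
K = ⅔ + √21 (K = √(0 + 21) - 1*(-⅔) = √21 + ⅔ = ⅔ + √21 ≈ 5.2492)
j(l, w) = l*w
(-12*d)*j(K, -5) = (-12*18)*((⅔ + √21)*(-5)) = -216*(-10/3 - 5*√21) = 720 + 1080*√21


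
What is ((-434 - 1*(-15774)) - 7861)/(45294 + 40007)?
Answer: 7479/85301 ≈ 0.087678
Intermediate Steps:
((-434 - 1*(-15774)) - 7861)/(45294 + 40007) = ((-434 + 15774) - 7861)/85301 = (15340 - 7861)*(1/85301) = 7479*(1/85301) = 7479/85301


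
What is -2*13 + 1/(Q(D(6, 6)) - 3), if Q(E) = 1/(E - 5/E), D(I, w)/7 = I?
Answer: -137869/5235 ≈ -26.336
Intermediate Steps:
D(I, w) = 7*I
-2*13 + 1/(Q(D(6, 6)) - 3) = -2*13 + 1/((7*6)/(-5 + (7*6)²) - 3) = -26 + 1/(42/(-5 + 42²) - 3) = -26 + 1/(42/(-5 + 1764) - 3) = -26 + 1/(42/1759 - 3) = -26 + 1/(-5235/1759) = -26 - 1759/5235 = -137869/5235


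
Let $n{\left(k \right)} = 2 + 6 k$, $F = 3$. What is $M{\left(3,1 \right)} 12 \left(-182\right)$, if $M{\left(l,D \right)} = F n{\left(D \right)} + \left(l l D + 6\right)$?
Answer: $-85176$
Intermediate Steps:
$M{\left(l,D \right)} = 12 + 18 D + D l^{2}$ ($M{\left(l,D \right)} = 3 \left(2 + 6 D\right) + \left(l l D + 6\right) = \left(6 + 18 D\right) + \left(l^{2} D + 6\right) = \left(6 + 18 D\right) + \left(D l^{2} + 6\right) = \left(6 + 18 D\right) + \left(6 + D l^{2}\right) = 12 + 18 D + D l^{2}$)
$M{\left(3,1 \right)} 12 \left(-182\right) = \left(12 + 18 \cdot 1 + 1 \cdot 3^{2}\right) 12 \left(-182\right) = \left(12 + 18 + 1 \cdot 9\right) 12 \left(-182\right) = \left(12 + 18 + 9\right) 12 \left(-182\right) = 39 \cdot 12 \left(-182\right) = 468 \left(-182\right) = -85176$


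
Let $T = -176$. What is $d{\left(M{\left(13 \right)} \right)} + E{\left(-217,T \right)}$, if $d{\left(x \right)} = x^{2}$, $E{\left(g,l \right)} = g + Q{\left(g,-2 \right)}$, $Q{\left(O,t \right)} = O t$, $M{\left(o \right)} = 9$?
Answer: $298$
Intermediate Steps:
$E{\left(g,l \right)} = - g$ ($E{\left(g,l \right)} = g + g \left(-2\right) = g - 2 g = - g$)
$d{\left(M{\left(13 \right)} \right)} + E{\left(-217,T \right)} = 9^{2} - -217 = 81 + 217 = 298$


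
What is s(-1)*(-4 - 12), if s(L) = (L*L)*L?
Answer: 16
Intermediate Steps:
s(L) = L³ (s(L) = L²*L = L³)
s(-1)*(-4 - 12) = (-1)³*(-4 - 12) = -1*(-16) = 16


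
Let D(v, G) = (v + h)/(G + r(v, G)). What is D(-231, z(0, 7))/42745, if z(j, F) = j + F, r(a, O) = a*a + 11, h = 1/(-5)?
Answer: -1156/11408426775 ≈ -1.0133e-7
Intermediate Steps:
h = -⅕ ≈ -0.20000
r(a, O) = 11 + a² (r(a, O) = a² + 11 = 11 + a²)
z(j, F) = F + j
D(v, G) = (-⅕ + v)/(11 + G + v²) (D(v, G) = (v - ⅕)/(G + (11 + v²)) = (-⅕ + v)/(11 + G + v²))
D(-231, z(0, 7))/42745 = ((-⅕ - 231)/(11 + (7 + 0) + (-231)²))/42745 = (-1156/5/(11 + 7 + 53361))*(1/42745) = (-1156/5/53379)*(1/42745) = ((1/53379)*(-1156/5))*(1/42745) = -1156/266895*1/42745 = -1156/11408426775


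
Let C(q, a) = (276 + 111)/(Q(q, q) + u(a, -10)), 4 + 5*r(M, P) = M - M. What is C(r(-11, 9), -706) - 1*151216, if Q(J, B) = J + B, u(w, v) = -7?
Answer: -151261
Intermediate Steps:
r(M, P) = -4/5 (r(M, P) = -4/5 + (M - M)/5 = -4/5 + (1/5)*0 = -4/5 + 0 = -4/5)
Q(J, B) = B + J
C(q, a) = 387/(-7 + 2*q) (C(q, a) = (276 + 111)/((q + q) - 7) = 387/(2*q - 7) = 387/(-7 + 2*q))
C(r(-11, 9), -706) - 1*151216 = 387/(-7 + 2*(-4/5)) - 1*151216 = 387/(-7 - 8/5) - 151216 = 387/(-43/5) - 151216 = 387*(-5/43) - 151216 = -45 - 151216 = -151261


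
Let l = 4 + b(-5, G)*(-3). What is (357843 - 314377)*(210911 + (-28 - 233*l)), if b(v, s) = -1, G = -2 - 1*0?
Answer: 9095347432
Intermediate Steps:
G = -2 (G = -2 + 0 = -2)
l = 7 (l = 4 - 1*(-3) = 4 + 3 = 7)
(357843 - 314377)*(210911 + (-28 - 233*l)) = (357843 - 314377)*(210911 + (-28 - 233*7)) = 43466*(210911 + (-28 - 1631)) = 43466*(210911 - 1659) = 43466*209252 = 9095347432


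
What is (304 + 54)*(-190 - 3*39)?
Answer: -109906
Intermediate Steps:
(304 + 54)*(-190 - 3*39) = 358*(-190 - 117) = 358*(-307) = -109906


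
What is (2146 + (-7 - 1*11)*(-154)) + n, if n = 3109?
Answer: 8027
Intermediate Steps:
(2146 + (-7 - 1*11)*(-154)) + n = (2146 + (-7 - 1*11)*(-154)) + 3109 = (2146 + (-7 - 11)*(-154)) + 3109 = (2146 - 18*(-154)) + 3109 = (2146 + 2772) + 3109 = 4918 + 3109 = 8027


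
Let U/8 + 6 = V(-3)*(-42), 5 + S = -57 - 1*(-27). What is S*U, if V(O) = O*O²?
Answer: -315840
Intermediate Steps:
S = -35 (S = -5 + (-57 - 1*(-27)) = -5 + (-57 + 27) = -5 - 30 = -35)
V(O) = O³
U = 9024 (U = -48 + 8*((-3)³*(-42)) = -48 + 8*(-27*(-42)) = -48 + 8*1134 = -48 + 9072 = 9024)
S*U = -35*9024 = -315840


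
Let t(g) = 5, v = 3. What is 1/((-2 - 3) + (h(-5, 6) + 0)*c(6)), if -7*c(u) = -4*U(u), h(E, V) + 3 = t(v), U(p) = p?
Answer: 7/13 ≈ 0.53846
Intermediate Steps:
h(E, V) = 2 (h(E, V) = -3 + 5 = 2)
c(u) = 4*u/7 (c(u) = -(-4)*u/7 = 4*u/7)
1/((-2 - 3) + (h(-5, 6) + 0)*c(6)) = 1/((-2 - 3) + (2 + 0)*((4/7)*6)) = 1/(-5 + 2*(24/7)) = 1/(-5 + 48/7) = 1/(13/7) = 7/13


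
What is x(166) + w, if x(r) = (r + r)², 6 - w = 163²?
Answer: 83661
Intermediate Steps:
w = -26563 (w = 6 - 1*163² = 6 - 1*26569 = 6 - 26569 = -26563)
x(r) = 4*r² (x(r) = (2*r)² = 4*r²)
x(166) + w = 4*166² - 26563 = 4*27556 - 26563 = 110224 - 26563 = 83661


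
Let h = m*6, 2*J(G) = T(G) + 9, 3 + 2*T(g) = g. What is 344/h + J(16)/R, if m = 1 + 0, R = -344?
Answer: 236579/4128 ≈ 57.311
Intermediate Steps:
m = 1
T(g) = -3/2 + g/2
J(G) = 15/4 + G/4 (J(G) = ((-3/2 + G/2) + 9)/2 = (15/2 + G/2)/2 = 15/4 + G/4)
h = 6 (h = 1*6 = 6)
344/h + J(16)/R = 344/6 + (15/4 + (¼)*16)/(-344) = 344*(⅙) + (15/4 + 4)*(-1/344) = 172/3 + (31/4)*(-1/344) = 172/3 - 31/1376 = 236579/4128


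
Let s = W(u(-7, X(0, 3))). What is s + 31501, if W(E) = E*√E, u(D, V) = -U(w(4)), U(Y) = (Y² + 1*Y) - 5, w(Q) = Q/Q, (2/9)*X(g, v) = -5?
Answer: 31501 + 3*√3 ≈ 31506.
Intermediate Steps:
X(g, v) = -45/2 (X(g, v) = (9/2)*(-5) = -45/2)
w(Q) = 1
U(Y) = -5 + Y + Y² (U(Y) = (Y² + Y) - 5 = (Y + Y²) - 5 = -5 + Y + Y²)
u(D, V) = 3 (u(D, V) = -(-5 + 1 + 1²) = -(-5 + 1 + 1) = -1*(-3) = 3)
W(E) = E^(3/2)
s = 3*√3 (s = 3^(3/2) = 3*√3 ≈ 5.1962)
s + 31501 = 3*√3 + 31501 = 31501 + 3*√3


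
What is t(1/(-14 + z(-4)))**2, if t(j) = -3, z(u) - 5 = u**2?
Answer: 9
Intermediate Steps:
z(u) = 5 + u**2
t(1/(-14 + z(-4)))**2 = (-3)**2 = 9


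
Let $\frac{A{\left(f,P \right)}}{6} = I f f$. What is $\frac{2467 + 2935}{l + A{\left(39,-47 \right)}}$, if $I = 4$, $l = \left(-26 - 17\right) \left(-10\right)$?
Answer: $\frac{2701}{18467} \approx 0.14626$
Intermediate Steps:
$l = 430$ ($l = \left(-43\right) \left(-10\right) = 430$)
$A{\left(f,P \right)} = 24 f^{2}$ ($A{\left(f,P \right)} = 6 \cdot 4 f f = 6 \cdot 4 f^{2} = 24 f^{2}$)
$\frac{2467 + 2935}{l + A{\left(39,-47 \right)}} = \frac{2467 + 2935}{430 + 24 \cdot 39^{2}} = \frac{5402}{430 + 24 \cdot 1521} = \frac{5402}{430 + 36504} = \frac{5402}{36934} = 5402 \cdot \frac{1}{36934} = \frac{2701}{18467}$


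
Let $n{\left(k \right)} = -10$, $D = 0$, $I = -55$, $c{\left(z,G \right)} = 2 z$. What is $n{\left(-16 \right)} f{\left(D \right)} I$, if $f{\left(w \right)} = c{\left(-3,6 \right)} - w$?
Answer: $-3300$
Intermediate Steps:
$f{\left(w \right)} = -6 - w$ ($f{\left(w \right)} = 2 \left(-3\right) - w = -6 - w$)
$n{\left(-16 \right)} f{\left(D \right)} I = - 10 \left(-6 - 0\right) \left(-55\right) = - 10 \left(-6 + 0\right) \left(-55\right) = \left(-10\right) \left(-6\right) \left(-55\right) = 60 \left(-55\right) = -3300$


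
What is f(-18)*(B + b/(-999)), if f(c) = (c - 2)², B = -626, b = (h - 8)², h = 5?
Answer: -27794800/111 ≈ -2.5040e+5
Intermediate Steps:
b = 9 (b = (5 - 8)² = (-3)² = 9)
f(c) = (-2 + c)²
f(-18)*(B + b/(-999)) = (-2 - 18)²*(-626 + 9/(-999)) = (-20)²*(-626 + 9*(-1/999)) = 400*(-626 - 1/111) = 400*(-69487/111) = -27794800/111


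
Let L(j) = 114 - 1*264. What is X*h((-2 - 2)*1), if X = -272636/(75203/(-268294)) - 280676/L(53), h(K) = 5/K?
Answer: -2748274531207/2256090 ≈ -1.2182e+6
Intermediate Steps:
L(j) = -150 (L(j) = 114 - 264 = -150)
X = 5496549062414/5640225 (X = -272636/(75203/(-268294)) - 280676/(-150) = -272636/(75203*(-1/268294)) - 280676*(-1/150) = -272636/(-75203/268294) + 140338/75 = -272636*(-268294/75203) + 140338/75 = 73146602984/75203 + 140338/75 = 5496549062414/5640225 ≈ 9.7453e+5)
X*h((-2 - 2)*1) = 5496549062414*(5/(((-2 - 2)*1)))/5640225 = 5496549062414*(5/((-4*1)))/5640225 = 5496549062414*(5/(-4))/5640225 = 5496549062414*(5*(-¼))/5640225 = (5496549062414/5640225)*(-5/4) = -2748274531207/2256090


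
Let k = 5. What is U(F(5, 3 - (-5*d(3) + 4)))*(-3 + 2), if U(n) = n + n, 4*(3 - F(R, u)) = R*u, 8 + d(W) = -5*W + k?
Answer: -467/2 ≈ -233.50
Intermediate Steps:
d(W) = -3 - 5*W (d(W) = -8 + (-5*W + 5) = -8 + (5 - 5*W) = -3 - 5*W)
F(R, u) = 3 - R*u/4
U(n) = 2*n
U(F(5, 3 - (-5*d(3) + 4)))*(-3 + 2) = (2*(3 - 1/4*5*(3 - (-5*(-3 - 5*3) + 4))))*(-3 + 2) = (2*(3 - 1/4*5*(3 - (-5*(-3 - 15) + 4))))*(-1) = (2*(3 - 1/4*5*(3 - (-5*(-18) + 4))))*(-1) = (2*(3 - 1/4*5*(3 - (90 + 4))))*(-1) = (2*(3 - 1/4*5*(3 - 1*94)))*(-1) = (2*(3 - 1/4*5*(3 - 94)))*(-1) = (2*(3 - 1/4*5*(-91)))*(-1) = (2*(3 + 455/4))*(-1) = (2*(467/4))*(-1) = (467/2)*(-1) = -467/2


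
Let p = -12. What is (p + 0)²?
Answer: 144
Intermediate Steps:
(p + 0)² = (-12 + 0)² = (-12)² = 144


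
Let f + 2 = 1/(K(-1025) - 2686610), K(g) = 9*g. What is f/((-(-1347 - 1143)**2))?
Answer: 5391671/16714446583500 ≈ 3.2258e-7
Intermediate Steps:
f = -5391671/2695835 (f = -2 + 1/(9*(-1025) - 2686610) = -2 + 1/(-9225 - 2686610) = -2 + 1/(-2695835) = -2 - 1/2695835 = -5391671/2695835 ≈ -2.0000)
f/((-(-1347 - 1143)**2)) = -5391671*(-1/(-1347 - 1143)**2)/2695835 = -5391671/(2695835*((-1*(-2490)**2))) = -5391671/(2695835*((-1*6200100))) = -5391671/2695835/(-6200100) = -5391671/2695835*(-1/6200100) = 5391671/16714446583500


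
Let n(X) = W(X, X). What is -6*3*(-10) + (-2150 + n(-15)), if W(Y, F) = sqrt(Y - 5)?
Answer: -1970 + 2*I*sqrt(5) ≈ -1970.0 + 4.4721*I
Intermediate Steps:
W(Y, F) = sqrt(-5 + Y)
n(X) = sqrt(-5 + X)
-6*3*(-10) + (-2150 + n(-15)) = -6*3*(-10) + (-2150 + sqrt(-5 - 15)) = -18*(-10) + (-2150 + sqrt(-20)) = 180 + (-2150 + 2*I*sqrt(5)) = -1970 + 2*I*sqrt(5)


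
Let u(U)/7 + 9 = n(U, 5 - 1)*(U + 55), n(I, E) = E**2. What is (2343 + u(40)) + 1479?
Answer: 14399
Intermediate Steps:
u(U) = 6097 + 112*U (u(U) = -63 + 7*((5 - 1)**2*(U + 55)) = -63 + 7*(4**2*(55 + U)) = -63 + 7*(16*(55 + U)) = -63 + 7*(880 + 16*U) = -63 + (6160 + 112*U) = 6097 + 112*U)
(2343 + u(40)) + 1479 = (2343 + (6097 + 112*40)) + 1479 = (2343 + (6097 + 4480)) + 1479 = (2343 + 10577) + 1479 = 12920 + 1479 = 14399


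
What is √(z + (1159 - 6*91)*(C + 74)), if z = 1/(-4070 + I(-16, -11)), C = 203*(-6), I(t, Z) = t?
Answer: I*√1300890416422/1362 ≈ 837.42*I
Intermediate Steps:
C = -1218
z = -1/4086 (z = 1/(-4070 - 16) = 1/(-4086) = -1/4086 ≈ -0.00024474)
√(z + (1159 - 6*91)*(C + 74)) = √(-1/4086 + (1159 - 6*91)*(-1218 + 74)) = √(-1/4086 + (1159 - 546)*(-1144)) = √(-1/4086 + 613*(-1144)) = √(-1/4086 - 701272) = √(-2865397393/4086) = I*√1300890416422/1362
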